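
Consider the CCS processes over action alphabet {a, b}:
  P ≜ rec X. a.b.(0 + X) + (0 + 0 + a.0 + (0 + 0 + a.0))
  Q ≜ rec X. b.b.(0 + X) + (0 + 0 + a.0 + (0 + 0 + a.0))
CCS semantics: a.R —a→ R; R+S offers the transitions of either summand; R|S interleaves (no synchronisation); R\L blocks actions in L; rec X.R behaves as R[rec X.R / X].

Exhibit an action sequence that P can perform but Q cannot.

P's transition system — 4 states:
  p0 = rec X. a.b.(0 + X) + (0 + 0 + a.0 + (0 + 0 + a.0)) :: --a--▸ p1, --a--▸ p2
  p1 = 0 :: ·
  p2 = b.(0 + (rec X. a.b.(0 + X) + (0 + 0 + a.0 + (0 + 0 + a.0)))) :: --b--▸ p3
  p3 = 0 + (rec X. a.b.(0 + X) + (0 + 0 + a.0 + (0 + 0 + a.0))) :: --a--▸ p1, --a--▸ p2
Q's transition system — 4 states:
  q0 = rec X. b.b.(0 + X) + (0 + 0 + a.0 + (0 + 0 + a.0)) :: --a--▸ q1, --b--▸ q2
  q1 = 0 :: ·
  q2 = b.(0 + (rec X. b.b.(0 + X) + (0 + 0 + a.0 + (0 + 0 + a.0)))) :: --b--▸ q3
  q3 = 0 + (rec X. b.b.(0 + X) + (0 + 0 + a.0 + (0 + 0 + a.0))) :: --a--▸ q1, --b--▸ q2
Run σ = ⟨ab⟩ on P: start {p0}
  step 1 (a): {p1, p2}
  step 2 (b): {p3}
  P completes σ.
Run σ = ⟨ab⟩ on Q: start {q0}
  step 1 (a): {q1}
  step 2 (b): ∅ (Q stuck)

ab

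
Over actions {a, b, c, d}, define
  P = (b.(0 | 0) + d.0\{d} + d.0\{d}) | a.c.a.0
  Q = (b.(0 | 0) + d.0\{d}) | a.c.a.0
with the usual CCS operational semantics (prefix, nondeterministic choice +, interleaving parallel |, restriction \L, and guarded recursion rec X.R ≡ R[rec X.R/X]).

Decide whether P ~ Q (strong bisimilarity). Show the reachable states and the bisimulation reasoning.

P's transition system — 12 states:
  s0 = (b.(0 | 0) + d.0\{d} + d.0\{d}) | a.c.a.0 ⊢ =a=> s1, =b=> s2, =d=> s3
  s1 = (b.(0 | 0) + d.0\{d} + d.0\{d}) | c.a.0 ⊢ =b=> s4, =c=> s5, =d=> s6
  s2 = 0 | 0 | a.c.a.0 ⊢ =a=> s4
  s3 = 0\{d} | a.c.a.0 ⊢ =a=> s6
  s4 = 0 | 0 | c.a.0 ⊢ =c=> s7
  s5 = (b.(0 | 0) + d.0\{d} + d.0\{d}) | a.0 ⊢ =a=> s8, =b=> s7, =d=> s9
  s6 = 0\{d} | c.a.0 ⊢ =c=> s9
  s7 = 0 | 0 | a.0 ⊢ =a=> s10
  s8 = (b.(0 | 0) + d.0\{d} + d.0\{d}) | 0 ⊢ =b=> s10, =d=> s11
  s9 = 0\{d} | a.0 ⊢ =a=> s11
  s10 = 0 | 0 | 0 ⊢ (no moves)
  s11 = 0\{d} | 0 ⊢ (no moves)
Q's transition system — 12 states:
  t0 = (b.(0 | 0) + d.0\{d}) | a.c.a.0 ⊢ =a=> t1, =b=> t2, =d=> t3
  t1 = (b.(0 | 0) + d.0\{d}) | c.a.0 ⊢ =b=> t4, =c=> t5, =d=> t6
  t2 = 0 | 0 | a.c.a.0 ⊢ =a=> t4
  t3 = 0\{d} | a.c.a.0 ⊢ =a=> t6
  t4 = 0 | 0 | c.a.0 ⊢ =c=> t7
  t5 = (b.(0 | 0) + d.0\{d}) | a.0 ⊢ =a=> t8, =b=> t7, =d=> t9
  t6 = 0\{d} | c.a.0 ⊢ =c=> t9
  t7 = 0 | 0 | a.0 ⊢ =a=> t10
  t8 = (b.(0 | 0) + d.0\{d}) | 0 ⊢ =b=> t10, =d=> t11
  t9 = 0\{d} | a.0 ⊢ =a=> t11
  t10 = 0 | 0 | 0 ⊢ (no moves)
  t11 = 0\{d} | 0 ⊢ (no moves)
Bisimilarity quotient blocks:
  B0 = {s0, t0}
  B1 = {s1, t1}
  B2 = {s4, s6, t4, t6}
  B3 = {s7, s9, t7, t9}
  B4 = {s10, s11, t10, t11}
  B5 = {s5, t5}
  B6 = {s8, t8}
  B7 = {s2, s3, t2, t3}
s0 ∈ B0, t0 ∈ B0 → same block

bisimilar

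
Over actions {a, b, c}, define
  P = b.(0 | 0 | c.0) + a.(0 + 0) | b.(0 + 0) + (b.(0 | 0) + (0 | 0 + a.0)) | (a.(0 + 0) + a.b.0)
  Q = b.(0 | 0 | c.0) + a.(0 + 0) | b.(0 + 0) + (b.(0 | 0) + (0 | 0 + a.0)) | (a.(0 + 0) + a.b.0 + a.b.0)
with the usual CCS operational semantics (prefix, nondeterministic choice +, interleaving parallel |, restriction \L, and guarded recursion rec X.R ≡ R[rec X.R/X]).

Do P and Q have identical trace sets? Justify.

YES

Reachable graph of P (16 states):
  m0 = b.(0 | 0 | c.0) + a.(0 + 0) | b.(0 + 0) + (b.(0 | 0) + (0 | 0 + a.0)) | (a.(0 + 0) + a.b.0) → ··a··> m1, ··a··> m2, ··a··> m3, ··a··> m4, ··b··> m5, ··b··> m6, ··b··> m7
  m1 = (0 + 0) | b.(0 + 0) → ··b··> m8
  m2 = (b.(0 | 0) + (0 | 0 + a.0)) | (0 + 0) → ··a··> m9, ··b··> m10
  m3 = (b.(0 | 0) + (0 | 0 + a.0)) | b.0 → ··a··> m11, ··b··> m12, ··b··> m13
  m4 = 0 | (a.(0 + 0) + a.b.0) → ··a··> m11, ··a··> m9
  m5 = 0 | 0 | (a.(0 + 0) + a.b.0) → ··a··> m10, ··a··> m13
  m6 = 0 | 0 | c.0 → ··c··> m14
  m7 = a.(0 + 0) | (0 + 0) → ··a··> m8
  m8 = (0 + 0) | (0 + 0) → (no moves)
  m9 = 0 | (0 + 0) → (no moves)
  m10 = 0 | 0 | (0 + 0) → (no moves)
  m11 = 0 | b.0 → ··b··> m15
  m12 = (b.(0 | 0) + (0 | 0 + a.0)) | 0 → ··a··> m15, ··b··> m14
  m13 = 0 | 0 | b.0 → ··b··> m14
  m14 = 0 | 0 | 0 → (no moves)
  m15 = 0 | 0 → (no moves)
Reachable graph of Q (16 states):
  n0 = b.(0 | 0 | c.0) + a.(0 + 0) | b.(0 + 0) + (b.(0 | 0) + (0 | 0 + a.0)) | (a.(0 + 0) + a.b.0 + a.b.0) → ··a··> n1, ··a··> n2, ··a··> n3, ··a··> n4, ··b··> n5, ··b··> n6, ··b··> n7
  n1 = (0 + 0) | b.(0 + 0) → ··b··> n8
  n2 = (b.(0 | 0) + (0 | 0 + a.0)) | (0 + 0) → ··a··> n9, ··b··> n10
  n3 = (b.(0 | 0) + (0 | 0 + a.0)) | b.0 → ··a··> n11, ··b··> n12, ··b··> n13
  n4 = 0 | (a.(0 + 0) + a.b.0 + a.b.0) → ··a··> n11, ··a··> n9
  n5 = 0 | 0 | (a.(0 + 0) + a.b.0 + a.b.0) → ··a··> n10, ··a··> n13
  n6 = 0 | 0 | c.0 → ··c··> n14
  n7 = a.(0 + 0) | (0 + 0) → ··a··> n8
  n8 = (0 + 0) | (0 + 0) → (no moves)
  n9 = 0 | (0 + 0) → (no moves)
  n10 = 0 | 0 | (0 + 0) → (no moves)
  n11 = 0 | b.0 → ··b··> n15
  n12 = (b.(0 | 0) + (0 | 0 + a.0)) | 0 → ··a··> n15, ··b··> n14
  n13 = 0 | 0 | b.0 → ··b··> n14
  n14 = 0 | 0 | 0 → (no moves)
  n15 = 0 | 0 → (no moves)
Partition-refinement fixed point:
  B0 = {m0, n0}
  B1 = {m3, n3}
  B2 = {m1, m11, m13, n1, n11, n13}
  B3 = {m10, m14, m15, m8, m9, n10, n14, n15, n8, n9}
  B4 = {m12, m2, n12, n2}
  B5 = {m4, m5, n4, n5}
  B6 = {m7, n7}
  B7 = {m6, n6}
m0 ∈ B0, n0 ∈ B0 → same block
Bisimilar ⇒ trace-equivalent.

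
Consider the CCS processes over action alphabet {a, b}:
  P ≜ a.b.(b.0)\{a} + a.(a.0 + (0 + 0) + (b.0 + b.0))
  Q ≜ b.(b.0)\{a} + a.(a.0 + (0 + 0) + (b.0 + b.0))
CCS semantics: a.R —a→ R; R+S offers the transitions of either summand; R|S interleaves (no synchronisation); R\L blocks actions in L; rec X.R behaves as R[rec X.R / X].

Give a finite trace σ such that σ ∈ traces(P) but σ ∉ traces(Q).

P's transition system — 6 states:
  s0 = a.b.(b.0)\{a} + a.(a.0 + (0 + 0) + (b.0 + b.0)) :: -a-> s1, -a-> s2
  s1 = a.0 + (0 + 0) + (b.0 + b.0) :: -a-> s3, -b-> s3
  s2 = b.(b.0)\{a} :: -b-> s4
  s3 = 0 :: stopped
  s4 = (b.0)\{a} :: -b-> s5
  s5 = 0\{a} :: stopped
Q's transition system — 5 states:
  t0 = b.(b.0)\{a} + a.(a.0 + (0 + 0) + (b.0 + b.0)) :: -a-> t1, -b-> t2
  t1 = a.0 + (0 + 0) + (b.0 + b.0) :: -a-> t3, -b-> t3
  t2 = (b.0)\{a} :: -b-> t4
  t3 = 0 :: stopped
  t4 = 0\{a} :: stopped
Run σ = ⟨abb⟩ on P: start {s0}
  after a @ step 1: {s1, s2}
  after b @ step 2: {s3, s4}
  after b @ step 3: {s5}
  — P admits the full trace.
Run σ = ⟨abb⟩ on Q: start {t0}
  after a @ step 1: {t1}
  after b @ step 2: {t3}
  after b @ step 3: ∅  — Q cannot continue

abb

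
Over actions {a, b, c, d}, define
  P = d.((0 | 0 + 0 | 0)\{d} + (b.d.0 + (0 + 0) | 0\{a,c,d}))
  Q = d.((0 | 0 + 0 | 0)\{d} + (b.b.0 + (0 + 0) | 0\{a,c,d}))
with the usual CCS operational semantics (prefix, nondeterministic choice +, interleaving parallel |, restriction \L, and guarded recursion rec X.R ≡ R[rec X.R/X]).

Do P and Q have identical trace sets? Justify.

trace-distinct — witness ⟨dbd⟩

LTS(P): 4 reachable states
  s0 = d.((0 | 0 + 0 | 0)\{d} + (b.d.0 + (0 + 0) | 0\{a,c,d})) :: =d=> s1
  s1 = (0 | 0 + 0 | 0)\{d} + (b.d.0 + (0 + 0) | 0\{a,c,d}) :: =b=> s2
  s2 = d.0 :: =d=> s3
  s3 = 0 :: (no moves)
LTS(Q): 4 reachable states
  t0 = d.((0 | 0 + 0 | 0)\{d} + (b.b.0 + (0 + 0) | 0\{a,c,d})) :: =d=> t1
  t1 = (0 | 0 + 0 | 0)\{d} + (b.b.0 + (0 + 0) | 0\{a,c,d}) :: =b=> t2
  t2 = b.0 :: =b=> t3
  t3 = 0 :: (no moves)
Trace ⟨dbd⟩ through P, begin at {s0}:
  [1] d ⇒ {s1}
  [2] b ⇒ {s2}
  [3] d ⇒ {s3}
  — P admits the full trace.
Trace ⟨dbd⟩ through Q, begin at {t0}:
  [1] d ⇒ {t1}
  [2] b ⇒ {t2}
  [3] d ⇒ no successor for Q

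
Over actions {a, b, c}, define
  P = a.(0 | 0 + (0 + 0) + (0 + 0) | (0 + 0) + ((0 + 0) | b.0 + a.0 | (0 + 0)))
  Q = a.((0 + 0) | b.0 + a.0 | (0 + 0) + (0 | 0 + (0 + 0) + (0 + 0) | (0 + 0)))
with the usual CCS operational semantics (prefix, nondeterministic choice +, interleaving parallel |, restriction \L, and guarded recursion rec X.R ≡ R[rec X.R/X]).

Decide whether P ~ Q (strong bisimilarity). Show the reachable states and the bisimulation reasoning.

P's transition system — 4 states:
  m0 = a.(0 | 0 + (0 + 0) + (0 + 0) | (0 + 0) + ((0 + 0) | b.0 + a.0 | (0 + 0))) has moves —a→ m1
  m1 = 0 | 0 + (0 + 0) + (0 + 0) | (0 + 0) + ((0 + 0) | b.0 + a.0 | (0 + 0)) has moves —a→ m2, —b→ m3
  m2 = 0 | (0 + 0) has moves ·
  m3 = (0 + 0) | 0 has moves ·
Q's transition system — 4 states:
  n0 = a.((0 + 0) | b.0 + a.0 | (0 + 0) + (0 | 0 + (0 + 0) + (0 + 0) | (0 + 0))) has moves —a→ n1
  n1 = (0 + 0) | b.0 + a.0 | (0 + 0) + (0 | 0 + (0 + 0) + (0 + 0) | (0 + 0)) has moves —a→ n2, —b→ n3
  n2 = 0 | (0 + 0) has moves ·
  n3 = (0 + 0) | 0 has moves ·
Bisimilarity quotient blocks:
  B0 = {m0, n0}
  B1 = {m1, n1}
  B2 = {m2, m3, n2, n3}
m0 ∈ B0, n0 ∈ B0 → same block

P ~ Q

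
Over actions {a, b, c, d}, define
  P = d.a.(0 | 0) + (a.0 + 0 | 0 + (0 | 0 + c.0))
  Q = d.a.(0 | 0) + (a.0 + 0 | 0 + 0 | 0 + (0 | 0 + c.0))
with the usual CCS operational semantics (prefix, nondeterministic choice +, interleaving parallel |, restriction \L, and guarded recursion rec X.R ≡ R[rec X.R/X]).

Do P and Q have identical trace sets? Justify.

trace-equivalent

P's transition system — 4 states:
  m0 = d.a.(0 | 0) + (a.0 + 0 | 0 + (0 | 0 + c.0)) → —a→ m1, —c→ m1, —d→ m2
  m1 = 0 → deadlocked
  m2 = a.(0 | 0) → —a→ m3
  m3 = 0 | 0 → deadlocked
Q's transition system — 4 states:
  n0 = d.a.(0 | 0) + (a.0 + 0 | 0 + 0 | 0 + (0 | 0 + c.0)) → —a→ n1, —c→ n1, —d→ n2
  n1 = 0 → deadlocked
  n2 = a.(0 | 0) → —a→ n3
  n3 = 0 | 0 → deadlocked
Partition-refinement fixed point:
  B0 = {m0, n0}
  B1 = {m1, m3, n1, n3}
  B2 = {m2, n2}
m0 ∈ B0, n0 ∈ B0 → same block
Bisimilar ⇒ trace-equivalent.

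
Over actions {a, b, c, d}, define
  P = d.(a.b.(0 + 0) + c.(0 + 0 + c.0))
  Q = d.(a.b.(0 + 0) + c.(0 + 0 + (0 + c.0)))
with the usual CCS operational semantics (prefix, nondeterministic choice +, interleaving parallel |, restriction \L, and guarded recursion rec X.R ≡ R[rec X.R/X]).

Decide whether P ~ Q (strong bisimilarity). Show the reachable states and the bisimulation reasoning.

P ~ Q

Reachable graph of P (6 states):
  s0 = d.(a.b.(0 + 0) + c.(0 + 0 + c.0)) → --d--▸ s1
  s1 = a.b.(0 + 0) + c.(0 + 0 + c.0) → --a--▸ s2, --c--▸ s3
  s2 = b.(0 + 0) → --b--▸ s4
  s3 = 0 + 0 + c.0 → --c--▸ s5
  s4 = 0 + 0 → deadlocked
  s5 = 0 → deadlocked
Reachable graph of Q (6 states):
  t0 = d.(a.b.(0 + 0) + c.(0 + 0 + (0 + c.0))) → --d--▸ t1
  t1 = a.b.(0 + 0) + c.(0 + 0 + (0 + c.0)) → --a--▸ t2, --c--▸ t3
  t2 = b.(0 + 0) → --b--▸ t4
  t3 = 0 + 0 + (0 + c.0) → --c--▸ t5
  t4 = 0 + 0 → deadlocked
  t5 = 0 → deadlocked
Bisimilarity quotient blocks:
  B0 = {s0, t0}
  B1 = {s1, t1}
  B2 = {s2, t2}
  B3 = {s4, s5, t4, t5}
  B4 = {s3, t3}
s0 ∈ B0, t0 ∈ B0 → same block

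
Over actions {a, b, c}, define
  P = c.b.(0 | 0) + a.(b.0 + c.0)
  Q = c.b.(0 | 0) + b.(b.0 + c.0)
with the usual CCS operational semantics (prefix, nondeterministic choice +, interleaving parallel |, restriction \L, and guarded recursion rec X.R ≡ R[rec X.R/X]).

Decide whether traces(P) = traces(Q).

Reachable graph of P (5 states):
  u0 = c.b.(0 | 0) + a.(b.0 + c.0) has moves =a=> u1, =c=> u2
  u1 = b.0 + c.0 has moves =b=> u3, =c=> u3
  u2 = b.(0 | 0) has moves =b=> u4
  u3 = 0 has moves stopped
  u4 = 0 | 0 has moves stopped
Reachable graph of Q (5 states):
  v0 = c.b.(0 | 0) + b.(b.0 + c.0) has moves =b=> v1, =c=> v2
  v1 = b.0 + c.0 has moves =b=> v3, =c=> v3
  v2 = b.(0 | 0) has moves =b=> v4
  v3 = 0 has moves stopped
  v4 = 0 | 0 has moves stopped
Executing a from P (initial set {u0}):
  after a @ step 1: {u1}
  P completes σ.
Executing a from Q (initial set {v0}):
  after a @ step 1: ∅ (Q stuck)

trace-distinct — witness ⟨a⟩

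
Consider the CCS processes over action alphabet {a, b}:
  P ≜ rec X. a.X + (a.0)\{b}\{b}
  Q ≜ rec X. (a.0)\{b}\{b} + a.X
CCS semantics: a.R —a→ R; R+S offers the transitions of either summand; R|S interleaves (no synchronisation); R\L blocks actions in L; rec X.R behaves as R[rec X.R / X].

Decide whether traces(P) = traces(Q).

LTS(P): 2 reachable states
  p0 = rec X. a.X + (a.0)\{b}\{b} | =a=> p0, =a=> p1
  p1 = 0\{b}\{b} | (no moves)
LTS(Q): 2 reachable states
  q0 = rec X. (a.0)\{b}\{b} + a.X | =a=> q0, =a=> q1
  q1 = 0\{b}\{b} | (no moves)
Coarsest stable partition (strong bisimilarity classes):
  B0 = {p0, q0}
  B1 = {p1, q1}
p0 ∈ B0, q0 ∈ B0 → same block
Bisimilar ⇒ trace-equivalent.

traces(P) = traces(Q)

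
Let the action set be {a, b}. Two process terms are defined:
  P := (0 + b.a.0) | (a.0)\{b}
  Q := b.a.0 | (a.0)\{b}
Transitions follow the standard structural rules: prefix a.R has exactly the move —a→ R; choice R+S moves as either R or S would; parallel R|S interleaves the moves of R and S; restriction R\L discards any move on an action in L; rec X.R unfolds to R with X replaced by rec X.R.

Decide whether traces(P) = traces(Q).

Reachable graph of P (6 states):
  m0 = (0 + b.a.0) | (a.0)\{b} ⊢ =a=> m1, =b=> m2
  m1 = (0 + b.a.0) | 0\{b} ⊢ =b=> m3
  m2 = a.0 | (a.0)\{b} ⊢ =a=> m3, =a=> m4
  m3 = a.0 | 0\{b} ⊢ =a=> m5
  m4 = 0 | (a.0)\{b} ⊢ =a=> m5
  m5 = 0 | 0\{b} ⊢ ∅
Reachable graph of Q (6 states):
  n0 = b.a.0 | (a.0)\{b} ⊢ =a=> n1, =b=> n2
  n1 = b.a.0 | 0\{b} ⊢ =b=> n3
  n2 = a.0 | (a.0)\{b} ⊢ =a=> n3, =a=> n4
  n3 = a.0 | 0\{b} ⊢ =a=> n5
  n4 = 0 | (a.0)\{b} ⊢ =a=> n5
  n5 = 0 | 0\{b} ⊢ ∅
Bisimilarity quotient blocks:
  B0 = {m0, n0}
  B1 = {m2, n2}
  B2 = {m3, m4, n3, n4}
  B3 = {m5, n5}
  B4 = {m1, n1}
m0 ∈ B0, n0 ∈ B0 → same block
Bisimilar ⇒ trace-equivalent.

trace-equivalent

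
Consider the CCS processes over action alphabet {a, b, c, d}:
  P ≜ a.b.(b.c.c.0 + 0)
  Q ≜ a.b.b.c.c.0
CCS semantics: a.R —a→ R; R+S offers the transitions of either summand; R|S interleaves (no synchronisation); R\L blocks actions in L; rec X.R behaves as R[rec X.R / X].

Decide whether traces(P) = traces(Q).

YES

Reachable graph of P (6 states):
  p0 = a.b.(b.c.c.0 + 0) :: -a-> p1
  p1 = b.(b.c.c.0 + 0) :: -b-> p2
  p2 = b.c.c.0 + 0 :: -b-> p3
  p3 = c.c.0 :: -c-> p4
  p4 = c.0 :: -c-> p5
  p5 = 0 :: (no moves)
Reachable graph of Q (6 states):
  q0 = a.b.b.c.c.0 :: -a-> q1
  q1 = b.b.c.c.0 :: -b-> q2
  q2 = b.c.c.0 :: -b-> q3
  q3 = c.c.0 :: -c-> q4
  q4 = c.0 :: -c-> q5
  q5 = 0 :: (no moves)
Coarsest stable partition (strong bisimilarity classes):
  B0 = {p0, q0}
  B1 = {p1, q1}
  B2 = {p2, q2}
  B3 = {p3, q3}
  B4 = {p4, q4}
  B5 = {p5, q5}
p0 ∈ B0, q0 ∈ B0 → same block
Bisimilar ⇒ trace-equivalent.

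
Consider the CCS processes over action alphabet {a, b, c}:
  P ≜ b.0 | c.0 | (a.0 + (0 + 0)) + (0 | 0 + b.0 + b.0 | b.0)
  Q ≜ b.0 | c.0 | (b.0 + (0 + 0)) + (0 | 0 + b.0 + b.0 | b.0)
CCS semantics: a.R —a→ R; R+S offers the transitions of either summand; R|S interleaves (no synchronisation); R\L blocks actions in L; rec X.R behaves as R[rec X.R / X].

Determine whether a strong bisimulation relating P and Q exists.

P ≁ Q

LTS(P): 12 reachable states
  p0 = b.0 | c.0 | (a.0 + (0 + 0)) + (0 | 0 + b.0 + b.0 | b.0) ⊢ —a→ p1, —b→ p2, —b→ p3, —b→ p4, —b→ p5, —c→ p6
  p1 = b.0 | c.0 | 0 ⊢ —b→ p7, —c→ p8
  p2 = 0 ⊢ ∅
  p3 = 0 | b.0 ⊢ —b→ p9
  p4 = 0 | c.0 | (a.0 + (0 + 0)) ⊢ —a→ p7, —c→ p10
  p5 = b.0 | 0 ⊢ —b→ p9
  p6 = b.0 | 0 | (a.0 + (0 + 0)) ⊢ —a→ p8, —b→ p10
  p7 = 0 | c.0 | 0 ⊢ —c→ p11
  p8 = b.0 | 0 | 0 ⊢ —b→ p11
  p9 = 0 | 0 ⊢ ∅
  p10 = 0 | 0 | (a.0 + (0 + 0)) ⊢ —a→ p11
  p11 = 0 | 0 | 0 ⊢ ∅
LTS(Q): 12 reachable states
  q0 = b.0 | c.0 | (b.0 + (0 + 0)) + (0 | 0 + b.0 + b.0 | b.0) ⊢ —b→ q1, —b→ q2, —b→ q3, —b→ q4, —b→ q5, —c→ q6
  q1 = 0 ⊢ ∅
  q2 = 0 | b.0 ⊢ —b→ q7
  q3 = 0 | c.0 | (b.0 + (0 + 0)) ⊢ —b→ q8, —c→ q9
  q4 = b.0 | 0 ⊢ —b→ q7
  q5 = b.0 | c.0 | 0 ⊢ —b→ q8, —c→ q10
  q6 = b.0 | 0 | (b.0 + (0 + 0)) ⊢ —b→ q10, —b→ q9
  q7 = 0 | 0 ⊢ ∅
  q8 = 0 | c.0 | 0 ⊢ —c→ q11
  q9 = 0 | 0 | (b.0 + (0 + 0)) ⊢ —b→ q11
  q10 = b.0 | 0 | 0 ⊢ —b→ q11
  q11 = 0 | 0 | 0 ⊢ ∅
Bisimilarity quotient blocks:
  B0 = {p0}
  B1 = {p3, p5, p8, q10, q2, q4, q9}
  B2 = {p11, p2, p9, q1, q11, q7}
  B3 = {p4}
  B4 = {p7, q8}
  B5 = {p10}
  B6 = {p6}
  B7 = {p1, q3, q5}
  B8 = {q0}
  B9 = {q6}
p0 ∈ B0, q0 ∈ B8 → different blocks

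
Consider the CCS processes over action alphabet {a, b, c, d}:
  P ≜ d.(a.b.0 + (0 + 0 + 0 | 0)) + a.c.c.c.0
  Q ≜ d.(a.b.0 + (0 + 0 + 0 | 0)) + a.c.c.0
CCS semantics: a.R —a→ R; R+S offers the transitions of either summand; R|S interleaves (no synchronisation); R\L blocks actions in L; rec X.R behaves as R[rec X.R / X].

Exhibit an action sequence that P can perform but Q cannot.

Reachable graph of P (7 states):
  m0 = d.(a.b.0 + (0 + 0 + 0 | 0)) + a.c.c.c.0 → —a→ m1, —d→ m2
  m1 = c.c.c.0 → —c→ m3
  m2 = a.b.0 + (0 + 0 + 0 | 0) → —a→ m4
  m3 = c.c.0 → —c→ m5
  m4 = b.0 → —b→ m6
  m5 = c.0 → —c→ m6
  m6 = 0 → deadlocked
Reachable graph of Q (6 states):
  n0 = d.(a.b.0 + (0 + 0 + 0 | 0)) + a.c.c.0 → —a→ n1, —d→ n2
  n1 = c.c.0 → —c→ n3
  n2 = a.b.0 + (0 + 0 + 0 | 0) → —a→ n4
  n3 = c.0 → —c→ n5
  n4 = b.0 → —b→ n5
  n5 = 0 → deadlocked
Executing accc from P (initial set {m0}):
  [1] a ⇒ {m1}
  [2] c ⇒ {m3}
  [3] c ⇒ {m5}
  [4] c ⇒ {m6}
  P completes σ.
Executing accc from Q (initial set {n0}):
  [1] a ⇒ {n1}
  [2] c ⇒ {n3}
  [3] c ⇒ {n5}
  [4] c ⇒ ∅  — Q cannot continue

accc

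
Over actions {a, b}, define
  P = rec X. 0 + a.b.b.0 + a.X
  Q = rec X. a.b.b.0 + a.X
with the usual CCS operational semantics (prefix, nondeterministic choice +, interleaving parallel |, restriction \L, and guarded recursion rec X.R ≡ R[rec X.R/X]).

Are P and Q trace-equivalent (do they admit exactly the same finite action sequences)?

LTS(P): 4 reachable states
  u0 = rec X. 0 + a.b.b.0 + a.X ⊢ --a--▸ u0, --a--▸ u1
  u1 = b.b.0 ⊢ --b--▸ u2
  u2 = b.0 ⊢ --b--▸ u3
  u3 = 0 ⊢ stopped
LTS(Q): 4 reachable states
  v0 = rec X. a.b.b.0 + a.X ⊢ --a--▸ v0, --a--▸ v1
  v1 = b.b.0 ⊢ --b--▸ v2
  v2 = b.0 ⊢ --b--▸ v3
  v3 = 0 ⊢ stopped
Partition-refinement fixed point:
  B0 = {u0, v0}
  B1 = {u1, v1}
  B2 = {u2, v2}
  B3 = {u3, v3}
u0 ∈ B0, v0 ∈ B0 → same block
Bisimilar ⇒ trace-equivalent.

trace-equivalent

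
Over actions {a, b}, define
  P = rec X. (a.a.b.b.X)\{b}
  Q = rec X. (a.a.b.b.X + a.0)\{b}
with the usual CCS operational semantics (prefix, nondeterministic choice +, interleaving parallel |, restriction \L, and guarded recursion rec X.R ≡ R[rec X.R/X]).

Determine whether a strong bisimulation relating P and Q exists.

not bisimilar

Reachable graph of P (3 states):
  s0 = rec X. (a.a.b.b.X)\{b} → =a=> s1
  s1 = (a.b.b.(rec X. (a.a.b.b.X)\{b}))\{b} → =a=> s2
  s2 = (b.b.(rec X. (a.a.b.b.X)\{b}))\{b} → ·
Reachable graph of Q (4 states):
  t0 = rec X. (a.a.b.b.X + a.0)\{b} → =a=> t1, =a=> t2
  t1 = (a.b.b.(rec X. (a.a.b.b.X + a.0)\{b}))\{b} → =a=> t3
  t2 = 0\{b} → ·
  t3 = (b.b.(rec X. (a.a.b.b.X + a.0)\{b}))\{b} → ·
Partition-refinement fixed point:
  B0 = {s0}
  B1 = {s1, t1}
  B2 = {s2, t2, t3}
  B3 = {t0}
s0 ∈ B0, t0 ∈ B3 → different blocks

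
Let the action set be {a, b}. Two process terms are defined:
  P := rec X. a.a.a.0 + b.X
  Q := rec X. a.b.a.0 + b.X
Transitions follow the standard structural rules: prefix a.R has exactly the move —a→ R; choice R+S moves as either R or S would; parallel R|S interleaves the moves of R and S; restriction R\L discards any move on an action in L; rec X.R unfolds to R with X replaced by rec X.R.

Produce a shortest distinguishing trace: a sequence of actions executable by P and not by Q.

LTS(P): 4 reachable states
  p0 = rec X. a.a.a.0 + b.X ⊢ --a--▸ p1, --b--▸ p0
  p1 = a.a.0 ⊢ --a--▸ p2
  p2 = a.0 ⊢ --a--▸ p3
  p3 = 0 ⊢ deadlocked
LTS(Q): 4 reachable states
  q0 = rec X. a.b.a.0 + b.X ⊢ --a--▸ q1, --b--▸ q0
  q1 = b.a.0 ⊢ --b--▸ q2
  q2 = a.0 ⊢ --a--▸ q3
  q3 = 0 ⊢ deadlocked
Run σ = ⟨aa⟩ on P: start {p0}
  [1] a ⇒ {p1}
  [2] a ⇒ {p2}
  ✓ P
Run σ = ⟨aa⟩ on Q: start {q0}
  [1] a ⇒ {q1}
  [2] a ⇒ no successor for Q

aa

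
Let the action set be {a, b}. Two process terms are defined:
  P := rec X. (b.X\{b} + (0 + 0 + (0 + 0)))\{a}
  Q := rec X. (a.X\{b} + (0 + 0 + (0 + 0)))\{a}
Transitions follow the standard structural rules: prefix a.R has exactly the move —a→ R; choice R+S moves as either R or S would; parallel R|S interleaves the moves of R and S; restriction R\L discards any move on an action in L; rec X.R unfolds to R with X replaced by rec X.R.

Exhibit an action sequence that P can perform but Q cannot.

P's transition system — 2 states:
  s0 = rec X. (b.X\{b} + (0 + 0 + (0 + 0)))\{a} has moves —b→ s1
  s1 = (rec X. (b.X\{b} + (0 + 0 + (0 + 0)))\{a})\{b}\{a} has moves ·
Q's transition system — 1 states:
  t0 = rec X. (a.X\{b} + (0 + 0 + (0 + 0)))\{a} has moves ·
Trace ⟨b⟩ through P, begin at {s0}:
  after b @ step 1: {s1}
  — P admits the full trace.
Trace ⟨b⟩ through Q, begin at {t0}:
  after b @ step 1: ∅  — Q cannot continue

b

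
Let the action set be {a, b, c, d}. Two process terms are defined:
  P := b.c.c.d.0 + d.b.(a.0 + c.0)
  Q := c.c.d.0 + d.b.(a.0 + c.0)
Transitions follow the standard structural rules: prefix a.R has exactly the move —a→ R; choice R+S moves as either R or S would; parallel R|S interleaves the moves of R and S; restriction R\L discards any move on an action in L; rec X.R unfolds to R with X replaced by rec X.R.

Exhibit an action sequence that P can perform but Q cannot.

b

P's transition system — 7 states:
  u0 = b.c.c.d.0 + d.b.(a.0 + c.0) has moves -b-> u1, -d-> u2
  u1 = c.c.d.0 has moves -c-> u3
  u2 = b.(a.0 + c.0) has moves -b-> u4
  u3 = c.d.0 has moves -c-> u5
  u4 = a.0 + c.0 has moves -a-> u6, -c-> u6
  u5 = d.0 has moves -d-> u6
  u6 = 0 has moves (no moves)
Q's transition system — 6 states:
  v0 = c.c.d.0 + d.b.(a.0 + c.0) has moves -c-> v1, -d-> v2
  v1 = c.d.0 has moves -c-> v3
  v2 = b.(a.0 + c.0) has moves -b-> v4
  v3 = d.0 has moves -d-> v5
  v4 = a.0 + c.0 has moves -a-> v5, -c-> v5
  v5 = 0 has moves (no moves)
Run σ = ⟨b⟩ on P: start {u0}
  after b @ step 1: {u1}
  P completes σ.
Run σ = ⟨b⟩ on Q: start {v0}
  after b @ step 1: ∅ (Q stuck)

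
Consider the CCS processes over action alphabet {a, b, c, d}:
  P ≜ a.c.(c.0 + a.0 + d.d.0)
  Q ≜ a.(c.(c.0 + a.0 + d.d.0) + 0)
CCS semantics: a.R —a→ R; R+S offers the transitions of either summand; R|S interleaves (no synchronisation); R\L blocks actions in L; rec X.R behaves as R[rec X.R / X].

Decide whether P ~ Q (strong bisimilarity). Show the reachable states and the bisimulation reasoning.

bisimilar

P's transition system — 5 states:
  s0 = a.c.(c.0 + a.0 + d.d.0) → =a=> s1
  s1 = c.(c.0 + a.0 + d.d.0) → =c=> s2
  s2 = c.0 + a.0 + d.d.0 → =a=> s3, =c=> s3, =d=> s4
  s3 = 0 → ·
  s4 = d.0 → =d=> s3
Q's transition system — 5 states:
  t0 = a.(c.(c.0 + a.0 + d.d.0) + 0) → =a=> t1
  t1 = c.(c.0 + a.0 + d.d.0) + 0 → =c=> t2
  t2 = c.0 + a.0 + d.d.0 → =a=> t3, =c=> t3, =d=> t4
  t3 = 0 → ·
  t4 = d.0 → =d=> t3
Bisimilarity quotient blocks:
  B0 = {s0, t0}
  B1 = {s1, t1}
  B2 = {s2, t2}
  B3 = {s3, t3}
  B4 = {s4, t4}
s0 ∈ B0, t0 ∈ B0 → same block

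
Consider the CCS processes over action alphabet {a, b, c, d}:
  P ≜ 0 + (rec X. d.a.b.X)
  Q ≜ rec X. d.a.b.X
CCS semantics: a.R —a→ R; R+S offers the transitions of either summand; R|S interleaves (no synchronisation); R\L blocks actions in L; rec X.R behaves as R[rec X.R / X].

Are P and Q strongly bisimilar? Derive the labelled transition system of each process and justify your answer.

LTS(P): 4 reachable states
  u0 = 0 + (rec X. d.a.b.X) → ··d··> u1
  u1 = a.b.(rec X. d.a.b.X) → ··a··> u2
  u2 = b.(rec X. d.a.b.X) → ··b··> u3
  u3 = rec X. d.a.b.X → ··d··> u1
LTS(Q): 3 reachable states
  v0 = rec X. d.a.b.X → ··d··> v1
  v1 = a.b.(rec X. d.a.b.X) → ··a··> v2
  v2 = b.(rec X. d.a.b.X) → ··b··> v0
Coarsest stable partition (strong bisimilarity classes):
  B0 = {u0, u3, v0}
  B1 = {u1, v1}
  B2 = {u2, v2}
u0 ∈ B0, v0 ∈ B0 → same block

YES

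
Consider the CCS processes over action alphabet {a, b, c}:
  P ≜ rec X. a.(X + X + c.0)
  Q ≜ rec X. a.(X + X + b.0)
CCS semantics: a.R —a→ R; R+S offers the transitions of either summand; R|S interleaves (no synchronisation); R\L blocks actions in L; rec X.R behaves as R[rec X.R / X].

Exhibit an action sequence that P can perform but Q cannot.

ac

LTS(P): 3 reachable states
  s0 = rec X. a.(X + X + c.0) | --a--▸ s1
  s1 = (rec X. a.(X + X + c.0)) + (rec X. a.(X + X + c.0)) + c.0 | --a--▸ s1, --c--▸ s2
  s2 = 0 | stopped
LTS(Q): 3 reachable states
  t0 = rec X. a.(X + X + b.0) | --a--▸ t1
  t1 = (rec X. a.(X + X + b.0)) + (rec X. a.(X + X + b.0)) + b.0 | --a--▸ t1, --b--▸ t2
  t2 = 0 | stopped
Run σ = ⟨ac⟩ on P: start {s0}
  step 1 (a): {s1}
  step 2 (c): {s2}
  — P admits the full trace.
Run σ = ⟨ac⟩ on Q: start {t0}
  step 1 (a): {t1}
  step 2 (c): ∅ (Q stuck)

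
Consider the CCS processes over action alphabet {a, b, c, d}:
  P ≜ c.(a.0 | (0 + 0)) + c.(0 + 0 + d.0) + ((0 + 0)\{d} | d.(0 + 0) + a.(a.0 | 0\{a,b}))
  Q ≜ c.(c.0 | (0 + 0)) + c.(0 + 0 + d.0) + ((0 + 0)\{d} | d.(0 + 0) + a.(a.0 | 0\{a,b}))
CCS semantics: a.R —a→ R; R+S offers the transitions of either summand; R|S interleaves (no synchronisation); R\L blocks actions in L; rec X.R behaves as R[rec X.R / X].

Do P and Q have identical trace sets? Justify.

Reachable graph of P (8 states):
  u0 = c.(a.0 | (0 + 0)) + c.(0 + 0 + d.0) + ((0 + 0)\{d} | d.(0 + 0) + a.(a.0 | 0\{a,b})) → --a--▸ u1, --c--▸ u2, --c--▸ u3, --d--▸ u4
  u1 = a.0 | 0\{a,b} → --a--▸ u5
  u2 = 0 + 0 + d.0 → --d--▸ u6
  u3 = a.0 | (0 + 0) → --a--▸ u7
  u4 = (0 + 0)\{d} | (0 + 0) → (no moves)
  u5 = 0 | 0\{a,b} → (no moves)
  u6 = 0 → (no moves)
  u7 = 0 | (0 + 0) → (no moves)
Reachable graph of Q (8 states):
  v0 = c.(c.0 | (0 + 0)) + c.(0 + 0 + d.0) + ((0 + 0)\{d} | d.(0 + 0) + a.(a.0 | 0\{a,b})) → --a--▸ v1, --c--▸ v2, --c--▸ v3, --d--▸ v4
  v1 = a.0 | 0\{a,b} → --a--▸ v5
  v2 = 0 + 0 + d.0 → --d--▸ v6
  v3 = c.0 | (0 + 0) → --c--▸ v7
  v4 = (0 + 0)\{d} | (0 + 0) → (no moves)
  v5 = 0 | 0\{a,b} → (no moves)
  v6 = 0 → (no moves)
  v7 = 0 | (0 + 0) → (no moves)
Run σ = ⟨ca⟩ on P: start {u0}
  after c @ step 1: {u2, u3}
  after a @ step 2: {u7}
  ✓ P
Run σ = ⟨ca⟩ on Q: start {v0}
  after c @ step 1: {v2, v3}
  after a @ step 2: ∅  — Q cannot continue

NO — witness ⟨ca⟩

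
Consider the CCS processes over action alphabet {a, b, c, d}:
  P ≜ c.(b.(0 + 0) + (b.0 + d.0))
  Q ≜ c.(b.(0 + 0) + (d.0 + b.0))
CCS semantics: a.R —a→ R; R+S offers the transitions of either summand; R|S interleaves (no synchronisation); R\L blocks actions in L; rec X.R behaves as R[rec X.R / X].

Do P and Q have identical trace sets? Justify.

P's transition system — 4 states:
  u0 = c.(b.(0 + 0) + (b.0 + d.0)) → —c→ u1
  u1 = b.(0 + 0) + (b.0 + d.0) → —b→ u2, —b→ u3, —d→ u2
  u2 = 0 → stopped
  u3 = 0 + 0 → stopped
Q's transition system — 4 states:
  v0 = c.(b.(0 + 0) + (d.0 + b.0)) → —c→ v1
  v1 = b.(0 + 0) + (d.0 + b.0) → —b→ v2, —b→ v3, —d→ v2
  v2 = 0 → stopped
  v3 = 0 + 0 → stopped
Bisimilarity quotient blocks:
  B0 = {u0, v0}
  B1 = {u1, v1}
  B2 = {u2, u3, v2, v3}
u0 ∈ B0, v0 ∈ B0 → same block
Bisimilar ⇒ trace-equivalent.

trace-equivalent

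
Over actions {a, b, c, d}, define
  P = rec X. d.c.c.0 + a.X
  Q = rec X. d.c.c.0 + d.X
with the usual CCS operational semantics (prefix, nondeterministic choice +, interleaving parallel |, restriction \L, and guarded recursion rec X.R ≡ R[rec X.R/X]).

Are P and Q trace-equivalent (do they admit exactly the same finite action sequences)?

traces(P) ≠ traces(Q) — witness ⟨a⟩

LTS(P): 4 reachable states
  s0 = rec X. d.c.c.0 + a.X | =a=> s0, =d=> s1
  s1 = c.c.0 | =c=> s2
  s2 = c.0 | =c=> s3
  s3 = 0 | ·
LTS(Q): 4 reachable states
  t0 = rec X. d.c.c.0 + d.X | =d=> t0, =d=> t1
  t1 = c.c.0 | =c=> t2
  t2 = c.0 | =c=> t3
  t3 = 0 | ·
Run σ = ⟨a⟩ on P: start {s0}
  step 1 (a): {s0}
  ✓ P
Run σ = ⟨a⟩ on Q: start {t0}
  step 1 (a): ∅  — Q cannot continue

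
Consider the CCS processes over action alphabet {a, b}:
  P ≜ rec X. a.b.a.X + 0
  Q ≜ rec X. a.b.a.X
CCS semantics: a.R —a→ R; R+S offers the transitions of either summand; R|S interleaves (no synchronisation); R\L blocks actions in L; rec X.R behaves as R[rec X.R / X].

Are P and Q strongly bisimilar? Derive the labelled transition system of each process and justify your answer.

P ~ Q

LTS(P): 3 reachable states
  p0 = rec X. a.b.a.X + 0 ⊢ -a-> p1
  p1 = b.a.(rec X. a.b.a.X + 0) ⊢ -b-> p2
  p2 = a.(rec X. a.b.a.X + 0) ⊢ -a-> p0
LTS(Q): 3 reachable states
  q0 = rec X. a.b.a.X ⊢ -a-> q1
  q1 = b.a.(rec X. a.b.a.X) ⊢ -b-> q2
  q2 = a.(rec X. a.b.a.X) ⊢ -a-> q0
Bisimilarity quotient blocks:
  B0 = {p0, q0}
  B1 = {p1, q1}
  B2 = {p2, q2}
p0 ∈ B0, q0 ∈ B0 → same block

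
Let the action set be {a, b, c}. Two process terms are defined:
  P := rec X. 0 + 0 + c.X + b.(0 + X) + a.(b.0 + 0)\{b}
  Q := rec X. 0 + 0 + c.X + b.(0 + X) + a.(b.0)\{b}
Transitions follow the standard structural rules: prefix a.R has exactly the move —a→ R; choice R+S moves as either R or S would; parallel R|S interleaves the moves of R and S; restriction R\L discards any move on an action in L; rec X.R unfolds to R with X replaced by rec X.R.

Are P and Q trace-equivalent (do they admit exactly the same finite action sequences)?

LTS(P): 3 reachable states
  m0 = rec X. 0 + 0 + c.X + b.(0 + X) + a.(b.0 + 0)\{b} → —a→ m1, —b→ m2, —c→ m0
  m1 = (b.0 + 0)\{b} → ∅
  m2 = 0 + (rec X. 0 + 0 + c.X + b.(0 + X) + a.(b.0 + 0)\{b}) → —a→ m1, —b→ m2, —c→ m0
LTS(Q): 3 reachable states
  n0 = rec X. 0 + 0 + c.X + b.(0 + X) + a.(b.0)\{b} → —a→ n1, —b→ n2, —c→ n0
  n1 = (b.0)\{b} → ∅
  n2 = 0 + (rec X. 0 + 0 + c.X + b.(0 + X) + a.(b.0)\{b}) → —a→ n1, —b→ n2, —c→ n0
Coarsest stable partition (strong bisimilarity classes):
  B0 = {m0, m2, n0, n2}
  B1 = {m1, n1}
m0 ∈ B0, n0 ∈ B0 → same block
Bisimilar ⇒ trace-equivalent.

traces(P) = traces(Q)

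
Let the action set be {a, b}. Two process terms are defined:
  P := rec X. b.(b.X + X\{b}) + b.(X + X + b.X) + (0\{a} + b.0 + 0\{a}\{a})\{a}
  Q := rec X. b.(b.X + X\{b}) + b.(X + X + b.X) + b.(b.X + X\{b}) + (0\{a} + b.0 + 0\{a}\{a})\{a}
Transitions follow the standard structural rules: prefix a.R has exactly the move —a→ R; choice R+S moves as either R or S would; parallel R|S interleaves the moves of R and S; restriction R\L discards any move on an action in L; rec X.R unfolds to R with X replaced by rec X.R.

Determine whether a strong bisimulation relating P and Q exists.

P's transition system — 4 states:
  u0 = rec X. b.(b.X + X\{b}) + b.(X + X + b.X) + (0\{a} + b.0 + 0\{a}\{a})\{a} :: --b--▸ u1, --b--▸ u2, --b--▸ u3
  u1 = (rec X. b.(b.X + X\{b}) + b.(X + X + b.X) + (0\{a} + b.0 + 0\{a}\{a})\{a}) + (rec X. b.(b.X + X\{b}) + b.(X + X + b.X) + (0\{a} + b.0 + 0\{a}\{a})\{a}) + b.(rec X. b.(b.X + X\{b}) + b.(X + X + b.X) + (0\{a} + b.0 + 0\{a}\{a})\{a}) :: --b--▸ u0, --b--▸ u1, --b--▸ u2, --b--▸ u3
  u2 = 0\{a} :: (no moves)
  u3 = b.(rec X. b.(b.X + X\{b}) + b.(X + X + b.X) + (0\{a} + b.0 + 0\{a}\{a})\{a}) + (rec X. b.(b.X + X\{b}) + b.(X + X + b.X) + (0\{a} + b.0 + 0\{a}\{a})\{a})\{b} :: --b--▸ u0
Q's transition system — 4 states:
  v0 = rec X. b.(b.X + X\{b}) + b.(X + X + b.X) + b.(b.X + X\{b}) + (0\{a} + b.0 + 0\{a}\{a})\{a} :: --b--▸ v1, --b--▸ v2, --b--▸ v3
  v1 = (rec X. b.(b.X + X\{b}) + b.(X + X + b.X) + b.(b.X + X\{b}) + (0\{a} + b.0 + 0\{a}\{a})\{a}) + (rec X. b.(b.X + X\{b}) + b.(X + X + b.X) + b.(b.X + X\{b}) + (0\{a} + b.0 + 0\{a}\{a})\{a}) + b.(rec X. b.(b.X + X\{b}) + b.(X + X + b.X) + b.(b.X + X\{b}) + (0\{a} + b.0 + 0\{a}\{a})\{a}) :: --b--▸ v0, --b--▸ v1, --b--▸ v2, --b--▸ v3
  v2 = 0\{a} :: (no moves)
  v3 = b.(rec X. b.(b.X + X\{b}) + b.(X + X + b.X) + b.(b.X + X\{b}) + (0\{a} + b.0 + 0\{a}\{a})\{a}) + (rec X. b.(b.X + X\{b}) + b.(X + X + b.X) + b.(b.X + X\{b}) + (0\{a} + b.0 + 0\{a}\{a})\{a})\{b} :: --b--▸ v0
Partition-refinement fixed point:
  B0 = {u0, u1, v0, v1}
  B1 = {u2, v2}
  B2 = {u3, v3}
u0 ∈ B0, v0 ∈ B0 → same block

P ~ Q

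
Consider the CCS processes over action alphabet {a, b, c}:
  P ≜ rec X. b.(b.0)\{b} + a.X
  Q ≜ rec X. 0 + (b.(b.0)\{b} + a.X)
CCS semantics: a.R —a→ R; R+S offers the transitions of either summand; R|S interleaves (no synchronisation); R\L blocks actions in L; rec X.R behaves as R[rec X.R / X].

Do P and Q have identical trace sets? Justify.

trace-equivalent

LTS(P): 2 reachable states
  m0 = rec X. b.(b.0)\{b} + a.X has moves --a--▸ m0, --b--▸ m1
  m1 = (b.0)\{b} has moves ·
LTS(Q): 2 reachable states
  n0 = rec X. 0 + (b.(b.0)\{b} + a.X) has moves --a--▸ n0, --b--▸ n1
  n1 = (b.0)\{b} has moves ·
Bisimilarity quotient blocks:
  B0 = {m0, n0}
  B1 = {m1, n1}
m0 ∈ B0, n0 ∈ B0 → same block
Bisimilar ⇒ trace-equivalent.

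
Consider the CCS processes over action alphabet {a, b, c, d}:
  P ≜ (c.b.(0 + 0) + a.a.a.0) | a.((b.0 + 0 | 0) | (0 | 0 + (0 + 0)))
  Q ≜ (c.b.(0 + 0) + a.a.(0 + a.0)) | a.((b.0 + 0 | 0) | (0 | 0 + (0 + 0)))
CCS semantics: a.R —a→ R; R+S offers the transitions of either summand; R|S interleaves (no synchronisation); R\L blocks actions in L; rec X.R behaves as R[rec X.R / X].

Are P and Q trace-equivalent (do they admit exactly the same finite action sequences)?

LTS(P): 18 reachable states
  s0 = (c.b.(0 + 0) + a.a.a.0) | a.((b.0 + 0 | 0) | (0 | 0 + (0 + 0))) | ··a··> s1, ··a··> s2, ··c··> s3
  s1 = (c.b.(0 + 0) + a.a.a.0) | ((b.0 + 0 | 0) | (0 | 0 + (0 + 0))) | ··a··> s4, ··b··> s5, ··c··> s6
  s2 = a.a.0 | a.((b.0 + 0 | 0) | (0 | 0 + (0 + 0))) | ··a··> s4, ··a··> s7
  s3 = b.(0 + 0) | a.((b.0 + 0 | 0) | (0 | 0 + (0 + 0))) | ··a··> s6, ··b··> s8
  s4 = a.a.0 | ((b.0 + 0 | 0) | (0 | 0 + (0 + 0))) | ··a··> s9, ··b··> s10
  s5 = (c.b.(0 + 0) + a.a.a.0) | (0 | (0 | 0 + (0 + 0))) | ··a··> s10, ··c··> s11
  s6 = b.(0 + 0) | ((b.0 + 0 | 0) | (0 | 0 + (0 + 0))) | ··b··> s11, ··b··> s12
  s7 = a.0 | a.((b.0 + 0 | 0) | (0 | 0 + (0 + 0))) | ··a··> s13, ··a··> s9
  s8 = (0 + 0) | a.((b.0 + 0 | 0) | (0 | 0 + (0 + 0))) | ··a··> s12
  s9 = a.0 | ((b.0 + 0 | 0) | (0 | 0 + (0 + 0))) | ··a··> s14, ··b··> s15
  s10 = a.a.0 | (0 | (0 | 0 + (0 + 0))) | ··a··> s15
  s11 = b.(0 + 0) | (0 | (0 | 0 + (0 + 0))) | ··b··> s16
  s12 = (0 + 0) | ((b.0 + 0 | 0) | (0 | 0 + (0 + 0))) | ··b··> s16
  s13 = 0 | a.((b.0 + 0 | 0) | (0 | 0 + (0 + 0))) | ··a··> s14
  s14 = 0 | ((b.0 + 0 | 0) | (0 | 0 + (0 + 0))) | ··b··> s17
  s15 = a.0 | (0 | (0 | 0 + (0 + 0))) | ··a··> s17
  s16 = (0 + 0) | (0 | (0 | 0 + (0 + 0))) | stopped
  s17 = 0 | (0 | (0 | 0 + (0 + 0))) | stopped
LTS(Q): 18 reachable states
  t0 = (c.b.(0 + 0) + a.a.(0 + a.0)) | a.((b.0 + 0 | 0) | (0 | 0 + (0 + 0))) | ··a··> t1, ··a··> t2, ··c··> t3
  t1 = (c.b.(0 + 0) + a.a.(0 + a.0)) | ((b.0 + 0 | 0) | (0 | 0 + (0 + 0))) | ··a··> t4, ··b··> t5, ··c··> t6
  t2 = a.(0 + a.0) | a.((b.0 + 0 | 0) | (0 | 0 + (0 + 0))) | ··a··> t4, ··a··> t7
  t3 = b.(0 + 0) | a.((b.0 + 0 | 0) | (0 | 0 + (0 + 0))) | ··a··> t6, ··b··> t8
  t4 = a.(0 + a.0) | ((b.0 + 0 | 0) | (0 | 0 + (0 + 0))) | ··a··> t9, ··b··> t10
  t5 = (c.b.(0 + 0) + a.a.(0 + a.0)) | (0 | (0 | 0 + (0 + 0))) | ··a··> t10, ··c··> t11
  t6 = b.(0 + 0) | ((b.0 + 0 | 0) | (0 | 0 + (0 + 0))) | ··b··> t11, ··b··> t12
  t7 = (0 + a.0) | a.((b.0 + 0 | 0) | (0 | 0 + (0 + 0))) | ··a··> t13, ··a··> t9
  t8 = (0 + 0) | a.((b.0 + 0 | 0) | (0 | 0 + (0 + 0))) | ··a··> t12
  t9 = (0 + a.0) | ((b.0 + 0 | 0) | (0 | 0 + (0 + 0))) | ··a··> t14, ··b··> t15
  t10 = a.(0 + a.0) | (0 | (0 | 0 + (0 + 0))) | ··a··> t15
  t11 = b.(0 + 0) | (0 | (0 | 0 + (0 + 0))) | ··b··> t16
  t12 = (0 + 0) | ((b.0 + 0 | 0) | (0 | 0 + (0 + 0))) | ··b··> t16
  t13 = 0 | a.((b.0 + 0 | 0) | (0 | 0 + (0 + 0))) | ··a··> t14
  t14 = 0 | ((b.0 + 0 | 0) | (0 | 0 + (0 + 0))) | ··b··> t17
  t15 = (0 + a.0) | (0 | (0 | 0 + (0 + 0))) | ··a··> t17
  t16 = (0 + 0) | (0 | (0 | 0 + (0 + 0))) | stopped
  t17 = 0 | (0 | (0 | 0 + (0 + 0))) | stopped
Bisimilarity quotient blocks:
  B0 = {s0, t0}
  B1 = {s1, t1}
  B2 = {s6, t6}
  B3 = {s11, s12, s14, t11, t12, t14}
  B4 = {s16, s17, t16, t17}
  B5 = {s5, t5}
  B6 = {s10, t10}
  B7 = {s15, t15}
  B8 = {s4, t4}
  B9 = {s9, t9}
  B10 = {s2, t2}
  B11 = {s7, t7}
  B12 = {s13, s8, t13, t8}
  B13 = {s3, t3}
s0 ∈ B0, t0 ∈ B0 → same block
Bisimilar ⇒ trace-equivalent.

traces(P) = traces(Q)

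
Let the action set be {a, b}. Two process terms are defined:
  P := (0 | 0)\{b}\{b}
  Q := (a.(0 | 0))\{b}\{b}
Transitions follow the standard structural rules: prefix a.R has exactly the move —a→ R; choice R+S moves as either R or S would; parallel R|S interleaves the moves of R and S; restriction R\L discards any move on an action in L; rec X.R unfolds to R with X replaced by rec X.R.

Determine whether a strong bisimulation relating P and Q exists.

LTS(P): 1 reachable states
  p0 = (0 | 0)\{b}\{b} | ·
LTS(Q): 2 reachable states
  q0 = (a.(0 | 0))\{b}\{b} | --a--▸ q1
  q1 = (0 | 0)\{b}\{b} | ·
Coarsest stable partition (strong bisimilarity classes):
  B0 = {p0, q1}
  B1 = {q0}
p0 ∈ B0, q0 ∈ B1 → different blocks

P ≁ Q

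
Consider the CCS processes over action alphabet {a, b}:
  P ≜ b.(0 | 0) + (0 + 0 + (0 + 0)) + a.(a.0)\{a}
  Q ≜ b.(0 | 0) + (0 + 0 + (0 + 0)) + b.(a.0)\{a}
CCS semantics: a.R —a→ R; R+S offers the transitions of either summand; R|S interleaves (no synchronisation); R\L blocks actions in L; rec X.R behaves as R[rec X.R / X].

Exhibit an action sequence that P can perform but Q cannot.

a

P's transition system — 3 states:
  u0 = b.(0 | 0) + (0 + 0 + (0 + 0)) + a.(a.0)\{a} | -a-> u1, -b-> u2
  u1 = (a.0)\{a} | stopped
  u2 = 0 | 0 | stopped
Q's transition system — 3 states:
  v0 = b.(0 | 0) + (0 + 0 + (0 + 0)) + b.(a.0)\{a} | -b-> v1, -b-> v2
  v1 = (a.0)\{a} | stopped
  v2 = 0 | 0 | stopped
Executing a from P (initial set {u0}):
  [1] a ⇒ {u1}
  ✓ P
Executing a from Q (initial set {v0}):
  [1] a ⇒ ∅ (Q stuck)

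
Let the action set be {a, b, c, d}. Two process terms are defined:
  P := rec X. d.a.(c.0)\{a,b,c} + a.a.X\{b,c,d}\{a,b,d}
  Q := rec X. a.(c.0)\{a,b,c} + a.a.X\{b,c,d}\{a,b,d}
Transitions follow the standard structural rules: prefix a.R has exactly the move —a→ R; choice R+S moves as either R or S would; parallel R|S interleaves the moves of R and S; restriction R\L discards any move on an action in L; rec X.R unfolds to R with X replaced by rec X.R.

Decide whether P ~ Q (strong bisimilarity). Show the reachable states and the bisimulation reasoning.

NO

LTS(P): 5 reachable states
  p0 = rec X. d.a.(c.0)\{a,b,c} + a.a.X\{b,c,d}\{a,b,d} ⊢ —a→ p1, —d→ p2
  p1 = a.(rec X. d.a.(c.0)\{a,b,c} + a.a.X\{b,c,d}\{a,b,d})\{b,c,d}\{a,b,d} ⊢ —a→ p3
  p2 = a.(c.0)\{a,b,c} ⊢ —a→ p4
  p3 = (rec X. d.a.(c.0)\{a,b,c} + a.a.X\{b,c,d}\{a,b,d})\{b,c,d}\{a,b,d} ⊢ (no moves)
  p4 = (c.0)\{a,b,c} ⊢ (no moves)
LTS(Q): 4 reachable states
  q0 = rec X. a.(c.0)\{a,b,c} + a.a.X\{b,c,d}\{a,b,d} ⊢ —a→ q1, —a→ q2
  q1 = (c.0)\{a,b,c} ⊢ (no moves)
  q2 = a.(rec X. a.(c.0)\{a,b,c} + a.a.X\{b,c,d}\{a,b,d})\{b,c,d}\{a,b,d} ⊢ —a→ q3
  q3 = (rec X. a.(c.0)\{a,b,c} + a.a.X\{b,c,d}\{a,b,d})\{b,c,d}\{a,b,d} ⊢ (no moves)
Partition-refinement fixed point:
  B0 = {p0}
  B1 = {p1, p2, q2}
  B2 = {p3, p4, q1, q3}
  B3 = {q0}
p0 ∈ B0, q0 ∈ B3 → different blocks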